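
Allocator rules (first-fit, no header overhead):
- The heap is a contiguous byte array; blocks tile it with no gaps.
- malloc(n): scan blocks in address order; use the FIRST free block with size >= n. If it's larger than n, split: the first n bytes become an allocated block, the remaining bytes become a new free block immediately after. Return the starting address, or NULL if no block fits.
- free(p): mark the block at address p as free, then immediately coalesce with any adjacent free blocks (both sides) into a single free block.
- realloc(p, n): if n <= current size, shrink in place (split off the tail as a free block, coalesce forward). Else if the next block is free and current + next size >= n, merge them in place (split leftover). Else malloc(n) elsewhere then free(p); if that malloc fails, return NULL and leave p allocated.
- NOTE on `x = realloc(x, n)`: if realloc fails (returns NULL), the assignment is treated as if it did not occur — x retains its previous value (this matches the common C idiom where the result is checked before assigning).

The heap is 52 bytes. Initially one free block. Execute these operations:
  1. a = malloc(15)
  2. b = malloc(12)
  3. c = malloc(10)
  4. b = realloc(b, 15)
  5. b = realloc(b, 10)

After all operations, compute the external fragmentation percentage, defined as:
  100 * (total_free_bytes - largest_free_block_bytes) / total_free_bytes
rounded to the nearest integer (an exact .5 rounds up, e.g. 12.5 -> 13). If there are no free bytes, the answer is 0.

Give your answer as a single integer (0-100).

Answer: 29

Derivation:
Op 1: a = malloc(15) -> a = 0; heap: [0-14 ALLOC][15-51 FREE]
Op 2: b = malloc(12) -> b = 15; heap: [0-14 ALLOC][15-26 ALLOC][27-51 FREE]
Op 3: c = malloc(10) -> c = 27; heap: [0-14 ALLOC][15-26 ALLOC][27-36 ALLOC][37-51 FREE]
Op 4: b = realloc(b, 15) -> b = 37; heap: [0-14 ALLOC][15-26 FREE][27-36 ALLOC][37-51 ALLOC]
Op 5: b = realloc(b, 10) -> b = 37; heap: [0-14 ALLOC][15-26 FREE][27-36 ALLOC][37-46 ALLOC][47-51 FREE]
Free blocks: [12 5] total_free=17 largest=12 -> 100*(17-12)/17 = 500/17 ≈ 29.412 -> rounds to 29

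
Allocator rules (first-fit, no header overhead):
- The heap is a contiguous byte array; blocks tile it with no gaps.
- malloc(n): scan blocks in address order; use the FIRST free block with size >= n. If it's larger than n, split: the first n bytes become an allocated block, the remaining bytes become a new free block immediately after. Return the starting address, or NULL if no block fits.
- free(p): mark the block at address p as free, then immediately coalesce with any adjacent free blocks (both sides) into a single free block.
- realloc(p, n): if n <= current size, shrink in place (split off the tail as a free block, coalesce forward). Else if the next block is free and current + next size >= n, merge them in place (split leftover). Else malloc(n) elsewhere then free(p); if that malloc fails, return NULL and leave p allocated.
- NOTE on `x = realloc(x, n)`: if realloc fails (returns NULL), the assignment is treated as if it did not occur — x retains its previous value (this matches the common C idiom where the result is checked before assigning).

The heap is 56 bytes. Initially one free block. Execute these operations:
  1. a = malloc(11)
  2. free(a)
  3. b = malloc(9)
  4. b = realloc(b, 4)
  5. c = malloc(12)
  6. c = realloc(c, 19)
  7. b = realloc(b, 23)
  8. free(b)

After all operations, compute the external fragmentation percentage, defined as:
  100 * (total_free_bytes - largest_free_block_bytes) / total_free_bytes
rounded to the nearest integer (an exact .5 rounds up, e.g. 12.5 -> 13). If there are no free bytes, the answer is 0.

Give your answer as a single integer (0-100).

Answer: 11

Derivation:
Op 1: a = malloc(11) -> a = 0; heap: [0-10 ALLOC][11-55 FREE]
Op 2: free(a) -> (freed a); heap: [0-55 FREE]
Op 3: b = malloc(9) -> b = 0; heap: [0-8 ALLOC][9-55 FREE]
Op 4: b = realloc(b, 4) -> b = 0; heap: [0-3 ALLOC][4-55 FREE]
Op 5: c = malloc(12) -> c = 4; heap: [0-3 ALLOC][4-15 ALLOC][16-55 FREE]
Op 6: c = realloc(c, 19) -> c = 4; heap: [0-3 ALLOC][4-22 ALLOC][23-55 FREE]
Op 7: b = realloc(b, 23) -> b = 23; heap: [0-3 FREE][4-22 ALLOC][23-45 ALLOC][46-55 FREE]
Op 8: free(b) -> (freed b); heap: [0-3 FREE][4-22 ALLOC][23-55 FREE]
Free blocks: [4 33] total_free=37 largest=33 -> 100*(37-33)/37 = 400/37 ≈ 10.811 -> rounds to 11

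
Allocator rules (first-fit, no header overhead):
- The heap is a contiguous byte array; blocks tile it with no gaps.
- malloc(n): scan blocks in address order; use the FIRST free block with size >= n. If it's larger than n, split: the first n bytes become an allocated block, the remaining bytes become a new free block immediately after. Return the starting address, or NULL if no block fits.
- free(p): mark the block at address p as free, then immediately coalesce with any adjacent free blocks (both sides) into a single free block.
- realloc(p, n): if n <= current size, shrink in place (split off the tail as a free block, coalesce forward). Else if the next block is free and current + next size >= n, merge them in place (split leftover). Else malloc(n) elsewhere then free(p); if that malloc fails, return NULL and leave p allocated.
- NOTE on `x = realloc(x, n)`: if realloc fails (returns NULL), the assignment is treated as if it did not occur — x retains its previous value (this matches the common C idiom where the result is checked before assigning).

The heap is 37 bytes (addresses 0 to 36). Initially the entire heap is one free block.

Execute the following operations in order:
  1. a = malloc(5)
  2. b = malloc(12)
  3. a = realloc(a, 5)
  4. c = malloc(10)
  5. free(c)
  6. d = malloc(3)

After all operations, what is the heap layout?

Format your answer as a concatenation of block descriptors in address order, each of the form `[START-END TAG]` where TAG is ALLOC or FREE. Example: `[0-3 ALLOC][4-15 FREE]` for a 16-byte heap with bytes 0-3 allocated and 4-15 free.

Answer: [0-4 ALLOC][5-16 ALLOC][17-19 ALLOC][20-36 FREE]

Derivation:
Op 1: a = malloc(5) -> a = 0; heap: [0-4 ALLOC][5-36 FREE]
Op 2: b = malloc(12) -> b = 5; heap: [0-4 ALLOC][5-16 ALLOC][17-36 FREE]
Op 3: a = realloc(a, 5) -> a = 0; heap: [0-4 ALLOC][5-16 ALLOC][17-36 FREE]
Op 4: c = malloc(10) -> c = 17; heap: [0-4 ALLOC][5-16 ALLOC][17-26 ALLOC][27-36 FREE]
Op 5: free(c) -> (freed c); heap: [0-4 ALLOC][5-16 ALLOC][17-36 FREE]
Op 6: d = malloc(3) -> d = 17; heap: [0-4 ALLOC][5-16 ALLOC][17-19 ALLOC][20-36 FREE]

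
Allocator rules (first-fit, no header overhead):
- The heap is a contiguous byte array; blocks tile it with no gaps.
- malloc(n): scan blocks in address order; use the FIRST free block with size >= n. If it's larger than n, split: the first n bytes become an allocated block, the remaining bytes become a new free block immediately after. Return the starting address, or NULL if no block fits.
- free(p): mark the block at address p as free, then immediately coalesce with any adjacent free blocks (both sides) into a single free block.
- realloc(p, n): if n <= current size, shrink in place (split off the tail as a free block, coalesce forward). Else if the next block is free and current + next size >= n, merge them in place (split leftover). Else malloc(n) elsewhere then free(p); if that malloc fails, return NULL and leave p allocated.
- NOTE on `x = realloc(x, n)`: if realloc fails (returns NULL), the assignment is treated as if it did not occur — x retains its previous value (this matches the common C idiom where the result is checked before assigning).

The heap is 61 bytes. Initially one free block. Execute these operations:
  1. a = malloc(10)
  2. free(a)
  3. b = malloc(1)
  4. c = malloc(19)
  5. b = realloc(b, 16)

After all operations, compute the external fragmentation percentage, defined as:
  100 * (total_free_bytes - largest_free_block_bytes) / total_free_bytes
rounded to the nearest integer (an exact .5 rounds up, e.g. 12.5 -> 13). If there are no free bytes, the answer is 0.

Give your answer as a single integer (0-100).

Op 1: a = malloc(10) -> a = 0; heap: [0-9 ALLOC][10-60 FREE]
Op 2: free(a) -> (freed a); heap: [0-60 FREE]
Op 3: b = malloc(1) -> b = 0; heap: [0-0 ALLOC][1-60 FREE]
Op 4: c = malloc(19) -> c = 1; heap: [0-0 ALLOC][1-19 ALLOC][20-60 FREE]
Op 5: b = realloc(b, 16) -> b = 20; heap: [0-0 FREE][1-19 ALLOC][20-35 ALLOC][36-60 FREE]
Free blocks: [1 25] total_free=26 largest=25 -> 100*(26-25)/26 = 100/26 ≈ 3.846 -> rounds to 4

Answer: 4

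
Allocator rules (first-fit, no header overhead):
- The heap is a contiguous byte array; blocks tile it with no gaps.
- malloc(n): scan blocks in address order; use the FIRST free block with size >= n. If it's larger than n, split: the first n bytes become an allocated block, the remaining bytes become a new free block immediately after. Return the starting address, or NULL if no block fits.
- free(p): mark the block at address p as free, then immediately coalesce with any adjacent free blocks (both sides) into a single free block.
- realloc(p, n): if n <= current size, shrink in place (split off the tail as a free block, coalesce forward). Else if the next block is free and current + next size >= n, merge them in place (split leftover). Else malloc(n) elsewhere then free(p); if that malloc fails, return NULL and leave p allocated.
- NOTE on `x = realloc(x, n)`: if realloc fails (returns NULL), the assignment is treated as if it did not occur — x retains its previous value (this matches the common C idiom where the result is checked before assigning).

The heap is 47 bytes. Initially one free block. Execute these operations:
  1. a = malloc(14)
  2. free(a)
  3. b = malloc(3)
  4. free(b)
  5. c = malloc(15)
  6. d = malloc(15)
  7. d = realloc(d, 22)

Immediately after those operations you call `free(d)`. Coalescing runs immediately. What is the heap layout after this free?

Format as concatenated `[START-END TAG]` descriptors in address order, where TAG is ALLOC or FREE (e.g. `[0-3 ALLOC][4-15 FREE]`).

Op 1: a = malloc(14) -> a = 0; heap: [0-13 ALLOC][14-46 FREE]
Op 2: free(a) -> (freed a); heap: [0-46 FREE]
Op 3: b = malloc(3) -> b = 0; heap: [0-2 ALLOC][3-46 FREE]
Op 4: free(b) -> (freed b); heap: [0-46 FREE]
Op 5: c = malloc(15) -> c = 0; heap: [0-14 ALLOC][15-46 FREE]
Op 6: d = malloc(15) -> d = 15; heap: [0-14 ALLOC][15-29 ALLOC][30-46 FREE]
Op 7: d = realloc(d, 22) -> d = 15; heap: [0-14 ALLOC][15-36 ALLOC][37-46 FREE]
free(d): d = 15 -> block [15-36 ALLOC]; mark free, coalesce with adjacent free neighbors -> [0-14 ALLOC][15-46 FREE]

Answer: [0-14 ALLOC][15-46 FREE]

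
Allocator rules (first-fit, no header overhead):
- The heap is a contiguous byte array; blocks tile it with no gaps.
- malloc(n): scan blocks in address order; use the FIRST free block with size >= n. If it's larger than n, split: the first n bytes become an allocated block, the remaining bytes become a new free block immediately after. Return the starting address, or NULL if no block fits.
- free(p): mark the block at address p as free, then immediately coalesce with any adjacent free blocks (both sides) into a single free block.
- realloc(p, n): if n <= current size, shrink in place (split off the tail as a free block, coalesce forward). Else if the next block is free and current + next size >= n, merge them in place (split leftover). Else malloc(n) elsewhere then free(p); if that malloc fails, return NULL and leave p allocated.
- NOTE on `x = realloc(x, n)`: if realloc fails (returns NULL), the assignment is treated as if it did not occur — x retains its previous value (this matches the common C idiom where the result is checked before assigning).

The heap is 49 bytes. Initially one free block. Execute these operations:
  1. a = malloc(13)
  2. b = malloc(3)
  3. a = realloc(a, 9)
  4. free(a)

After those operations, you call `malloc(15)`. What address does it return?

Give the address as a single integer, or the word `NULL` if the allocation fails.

Answer: 16

Derivation:
Op 1: a = malloc(13) -> a = 0; heap: [0-12 ALLOC][13-48 FREE]
Op 2: b = malloc(3) -> b = 13; heap: [0-12 ALLOC][13-15 ALLOC][16-48 FREE]
Op 3: a = realloc(a, 9) -> a = 0; heap: [0-8 ALLOC][9-12 FREE][13-15 ALLOC][16-48 FREE]
Op 4: free(a) -> (freed a); heap: [0-12 FREE][13-15 ALLOC][16-48 FREE]
malloc(15): first-fit scan over [0-12 FREE][13-15 ALLOC][16-48 FREE] -> 16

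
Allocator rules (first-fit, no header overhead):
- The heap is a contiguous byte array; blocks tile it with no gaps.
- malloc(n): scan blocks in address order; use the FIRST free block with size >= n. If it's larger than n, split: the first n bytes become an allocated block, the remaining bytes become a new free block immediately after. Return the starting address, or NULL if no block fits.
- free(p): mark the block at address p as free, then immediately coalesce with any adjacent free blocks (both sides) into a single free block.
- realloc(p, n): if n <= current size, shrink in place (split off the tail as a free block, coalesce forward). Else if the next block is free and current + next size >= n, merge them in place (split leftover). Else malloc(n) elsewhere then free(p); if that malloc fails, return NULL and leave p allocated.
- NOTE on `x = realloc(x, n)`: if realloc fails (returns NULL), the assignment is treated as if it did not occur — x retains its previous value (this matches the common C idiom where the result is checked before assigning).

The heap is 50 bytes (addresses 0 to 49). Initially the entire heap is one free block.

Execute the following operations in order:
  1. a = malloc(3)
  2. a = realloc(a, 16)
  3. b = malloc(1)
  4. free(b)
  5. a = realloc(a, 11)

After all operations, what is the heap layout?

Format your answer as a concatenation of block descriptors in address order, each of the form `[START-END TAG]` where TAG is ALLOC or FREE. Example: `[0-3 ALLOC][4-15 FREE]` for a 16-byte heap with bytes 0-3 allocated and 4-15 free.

Answer: [0-10 ALLOC][11-49 FREE]

Derivation:
Op 1: a = malloc(3) -> a = 0; heap: [0-2 ALLOC][3-49 FREE]
Op 2: a = realloc(a, 16) -> a = 0; heap: [0-15 ALLOC][16-49 FREE]
Op 3: b = malloc(1) -> b = 16; heap: [0-15 ALLOC][16-16 ALLOC][17-49 FREE]
Op 4: free(b) -> (freed b); heap: [0-15 ALLOC][16-49 FREE]
Op 5: a = realloc(a, 11) -> a = 0; heap: [0-10 ALLOC][11-49 FREE]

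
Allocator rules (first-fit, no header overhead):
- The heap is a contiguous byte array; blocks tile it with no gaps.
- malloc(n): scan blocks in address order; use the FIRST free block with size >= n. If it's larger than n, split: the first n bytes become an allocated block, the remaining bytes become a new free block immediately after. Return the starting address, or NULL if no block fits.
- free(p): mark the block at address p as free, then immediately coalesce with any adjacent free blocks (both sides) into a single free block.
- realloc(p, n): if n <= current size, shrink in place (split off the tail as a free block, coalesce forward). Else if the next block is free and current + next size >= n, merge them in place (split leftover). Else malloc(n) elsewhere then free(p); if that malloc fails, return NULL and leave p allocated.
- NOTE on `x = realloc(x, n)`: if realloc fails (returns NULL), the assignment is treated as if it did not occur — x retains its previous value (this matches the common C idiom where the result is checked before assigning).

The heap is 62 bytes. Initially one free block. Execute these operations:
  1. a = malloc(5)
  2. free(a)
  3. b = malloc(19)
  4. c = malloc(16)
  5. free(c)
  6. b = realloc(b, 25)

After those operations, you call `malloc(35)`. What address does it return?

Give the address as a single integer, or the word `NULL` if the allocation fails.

Op 1: a = malloc(5) -> a = 0; heap: [0-4 ALLOC][5-61 FREE]
Op 2: free(a) -> (freed a); heap: [0-61 FREE]
Op 3: b = malloc(19) -> b = 0; heap: [0-18 ALLOC][19-61 FREE]
Op 4: c = malloc(16) -> c = 19; heap: [0-18 ALLOC][19-34 ALLOC][35-61 FREE]
Op 5: free(c) -> (freed c); heap: [0-18 ALLOC][19-61 FREE]
Op 6: b = realloc(b, 25) -> b = 0; heap: [0-24 ALLOC][25-61 FREE]
malloc(35): first-fit scan over [0-24 ALLOC][25-61 FREE] -> 25

Answer: 25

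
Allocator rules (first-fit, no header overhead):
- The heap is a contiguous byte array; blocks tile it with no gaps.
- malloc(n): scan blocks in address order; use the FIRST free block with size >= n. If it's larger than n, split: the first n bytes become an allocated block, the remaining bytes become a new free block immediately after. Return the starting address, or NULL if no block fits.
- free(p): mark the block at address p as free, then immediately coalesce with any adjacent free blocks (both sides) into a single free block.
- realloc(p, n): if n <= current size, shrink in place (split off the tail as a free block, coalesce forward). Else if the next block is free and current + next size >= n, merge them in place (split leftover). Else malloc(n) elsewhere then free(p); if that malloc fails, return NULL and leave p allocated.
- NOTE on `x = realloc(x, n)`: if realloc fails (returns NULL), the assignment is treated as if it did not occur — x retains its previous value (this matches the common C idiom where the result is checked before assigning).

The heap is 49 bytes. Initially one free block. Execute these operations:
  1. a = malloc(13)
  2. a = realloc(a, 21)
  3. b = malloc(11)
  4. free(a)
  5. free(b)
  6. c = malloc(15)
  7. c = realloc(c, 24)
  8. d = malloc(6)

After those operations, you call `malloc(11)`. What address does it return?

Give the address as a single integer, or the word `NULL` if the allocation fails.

Op 1: a = malloc(13) -> a = 0; heap: [0-12 ALLOC][13-48 FREE]
Op 2: a = realloc(a, 21) -> a = 0; heap: [0-20 ALLOC][21-48 FREE]
Op 3: b = malloc(11) -> b = 21; heap: [0-20 ALLOC][21-31 ALLOC][32-48 FREE]
Op 4: free(a) -> (freed a); heap: [0-20 FREE][21-31 ALLOC][32-48 FREE]
Op 5: free(b) -> (freed b); heap: [0-48 FREE]
Op 6: c = malloc(15) -> c = 0; heap: [0-14 ALLOC][15-48 FREE]
Op 7: c = realloc(c, 24) -> c = 0; heap: [0-23 ALLOC][24-48 FREE]
Op 8: d = malloc(6) -> d = 24; heap: [0-23 ALLOC][24-29 ALLOC][30-48 FREE]
malloc(11): first-fit scan over [0-23 ALLOC][24-29 ALLOC][30-48 FREE] -> 30

Answer: 30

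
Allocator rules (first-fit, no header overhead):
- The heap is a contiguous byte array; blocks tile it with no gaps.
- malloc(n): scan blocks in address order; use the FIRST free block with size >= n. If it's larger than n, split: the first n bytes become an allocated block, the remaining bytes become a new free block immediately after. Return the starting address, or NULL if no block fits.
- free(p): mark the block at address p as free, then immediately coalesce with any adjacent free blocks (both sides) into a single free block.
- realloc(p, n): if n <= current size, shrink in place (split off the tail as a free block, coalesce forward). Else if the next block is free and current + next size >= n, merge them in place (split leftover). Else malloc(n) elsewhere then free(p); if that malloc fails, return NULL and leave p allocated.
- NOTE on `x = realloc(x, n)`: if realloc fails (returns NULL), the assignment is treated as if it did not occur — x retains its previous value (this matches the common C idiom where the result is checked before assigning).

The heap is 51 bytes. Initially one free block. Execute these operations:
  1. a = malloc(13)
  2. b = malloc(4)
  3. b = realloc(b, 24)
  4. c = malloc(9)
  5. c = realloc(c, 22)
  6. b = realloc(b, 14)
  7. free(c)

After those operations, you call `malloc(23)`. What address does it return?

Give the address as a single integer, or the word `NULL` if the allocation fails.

Op 1: a = malloc(13) -> a = 0; heap: [0-12 ALLOC][13-50 FREE]
Op 2: b = malloc(4) -> b = 13; heap: [0-12 ALLOC][13-16 ALLOC][17-50 FREE]
Op 3: b = realloc(b, 24) -> b = 13; heap: [0-12 ALLOC][13-36 ALLOC][37-50 FREE]
Op 4: c = malloc(9) -> c = 37; heap: [0-12 ALLOC][13-36 ALLOC][37-45 ALLOC][46-50 FREE]
Op 5: c = realloc(c, 22) -> NULL (c unchanged); heap: [0-12 ALLOC][13-36 ALLOC][37-45 ALLOC][46-50 FREE]
Op 6: b = realloc(b, 14) -> b = 13; heap: [0-12 ALLOC][13-26 ALLOC][27-36 FREE][37-45 ALLOC][46-50 FREE]
Op 7: free(c) -> (freed c); heap: [0-12 ALLOC][13-26 ALLOC][27-50 FREE]
malloc(23): first-fit scan over [0-12 ALLOC][13-26 ALLOC][27-50 FREE] -> 27

Answer: 27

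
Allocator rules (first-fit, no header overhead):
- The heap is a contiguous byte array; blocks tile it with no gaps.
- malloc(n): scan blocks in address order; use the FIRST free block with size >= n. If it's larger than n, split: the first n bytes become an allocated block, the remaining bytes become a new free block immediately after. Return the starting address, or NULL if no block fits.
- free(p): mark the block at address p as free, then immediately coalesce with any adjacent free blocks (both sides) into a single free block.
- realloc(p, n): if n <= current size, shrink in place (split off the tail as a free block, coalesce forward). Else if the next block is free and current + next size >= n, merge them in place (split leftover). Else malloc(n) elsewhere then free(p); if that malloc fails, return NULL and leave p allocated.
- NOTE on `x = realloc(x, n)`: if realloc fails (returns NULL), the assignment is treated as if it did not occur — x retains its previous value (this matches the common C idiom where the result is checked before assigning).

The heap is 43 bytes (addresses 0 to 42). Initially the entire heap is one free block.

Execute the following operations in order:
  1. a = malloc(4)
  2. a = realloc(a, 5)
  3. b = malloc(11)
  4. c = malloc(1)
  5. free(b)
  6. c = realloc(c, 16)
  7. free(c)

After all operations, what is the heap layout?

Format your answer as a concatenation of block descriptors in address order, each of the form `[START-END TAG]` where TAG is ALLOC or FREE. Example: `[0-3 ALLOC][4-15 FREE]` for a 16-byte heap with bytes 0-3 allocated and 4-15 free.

Answer: [0-4 ALLOC][5-42 FREE]

Derivation:
Op 1: a = malloc(4) -> a = 0; heap: [0-3 ALLOC][4-42 FREE]
Op 2: a = realloc(a, 5) -> a = 0; heap: [0-4 ALLOC][5-42 FREE]
Op 3: b = malloc(11) -> b = 5; heap: [0-4 ALLOC][5-15 ALLOC][16-42 FREE]
Op 4: c = malloc(1) -> c = 16; heap: [0-4 ALLOC][5-15 ALLOC][16-16 ALLOC][17-42 FREE]
Op 5: free(b) -> (freed b); heap: [0-4 ALLOC][5-15 FREE][16-16 ALLOC][17-42 FREE]
Op 6: c = realloc(c, 16) -> c = 16; heap: [0-4 ALLOC][5-15 FREE][16-31 ALLOC][32-42 FREE]
Op 7: free(c) -> (freed c); heap: [0-4 ALLOC][5-42 FREE]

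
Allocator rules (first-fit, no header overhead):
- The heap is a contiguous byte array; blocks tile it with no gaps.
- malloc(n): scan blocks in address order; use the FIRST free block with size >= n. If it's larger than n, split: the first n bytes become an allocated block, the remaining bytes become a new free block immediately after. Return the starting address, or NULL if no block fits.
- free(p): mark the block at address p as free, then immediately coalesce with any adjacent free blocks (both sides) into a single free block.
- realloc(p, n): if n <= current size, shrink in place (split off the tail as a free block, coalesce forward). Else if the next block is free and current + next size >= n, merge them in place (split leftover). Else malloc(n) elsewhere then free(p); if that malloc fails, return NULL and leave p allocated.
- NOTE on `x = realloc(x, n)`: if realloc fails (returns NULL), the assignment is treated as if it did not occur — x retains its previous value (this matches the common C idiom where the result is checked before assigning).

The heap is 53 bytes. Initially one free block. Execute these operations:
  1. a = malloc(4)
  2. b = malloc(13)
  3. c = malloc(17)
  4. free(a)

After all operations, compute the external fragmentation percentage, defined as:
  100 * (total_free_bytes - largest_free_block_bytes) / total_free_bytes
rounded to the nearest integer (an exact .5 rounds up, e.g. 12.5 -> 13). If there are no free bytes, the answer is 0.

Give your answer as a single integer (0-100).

Answer: 17

Derivation:
Op 1: a = malloc(4) -> a = 0; heap: [0-3 ALLOC][4-52 FREE]
Op 2: b = malloc(13) -> b = 4; heap: [0-3 ALLOC][4-16 ALLOC][17-52 FREE]
Op 3: c = malloc(17) -> c = 17; heap: [0-3 ALLOC][4-16 ALLOC][17-33 ALLOC][34-52 FREE]
Op 4: free(a) -> (freed a); heap: [0-3 FREE][4-16 ALLOC][17-33 ALLOC][34-52 FREE]
Free blocks: [4 19] total_free=23 largest=19 -> 100*(23-19)/23 = 400/23 ≈ 17.391 -> rounds to 17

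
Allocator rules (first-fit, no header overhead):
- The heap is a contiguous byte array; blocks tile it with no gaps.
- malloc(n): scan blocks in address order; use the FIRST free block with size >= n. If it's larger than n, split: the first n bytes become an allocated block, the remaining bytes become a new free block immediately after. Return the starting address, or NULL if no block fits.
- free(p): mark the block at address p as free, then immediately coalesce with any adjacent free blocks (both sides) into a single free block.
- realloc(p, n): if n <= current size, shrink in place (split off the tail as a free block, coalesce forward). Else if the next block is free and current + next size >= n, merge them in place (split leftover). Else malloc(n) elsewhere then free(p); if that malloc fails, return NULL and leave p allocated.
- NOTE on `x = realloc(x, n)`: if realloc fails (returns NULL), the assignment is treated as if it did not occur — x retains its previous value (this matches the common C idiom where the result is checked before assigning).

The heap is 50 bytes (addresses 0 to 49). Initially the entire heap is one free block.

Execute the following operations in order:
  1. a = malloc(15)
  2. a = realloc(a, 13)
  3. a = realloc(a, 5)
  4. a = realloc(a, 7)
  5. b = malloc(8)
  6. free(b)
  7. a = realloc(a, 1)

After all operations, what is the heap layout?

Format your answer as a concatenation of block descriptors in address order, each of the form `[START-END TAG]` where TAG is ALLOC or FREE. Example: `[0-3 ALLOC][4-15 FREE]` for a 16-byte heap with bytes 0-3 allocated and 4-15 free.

Answer: [0-0 ALLOC][1-49 FREE]

Derivation:
Op 1: a = malloc(15) -> a = 0; heap: [0-14 ALLOC][15-49 FREE]
Op 2: a = realloc(a, 13) -> a = 0; heap: [0-12 ALLOC][13-49 FREE]
Op 3: a = realloc(a, 5) -> a = 0; heap: [0-4 ALLOC][5-49 FREE]
Op 4: a = realloc(a, 7) -> a = 0; heap: [0-6 ALLOC][7-49 FREE]
Op 5: b = malloc(8) -> b = 7; heap: [0-6 ALLOC][7-14 ALLOC][15-49 FREE]
Op 6: free(b) -> (freed b); heap: [0-6 ALLOC][7-49 FREE]
Op 7: a = realloc(a, 1) -> a = 0; heap: [0-0 ALLOC][1-49 FREE]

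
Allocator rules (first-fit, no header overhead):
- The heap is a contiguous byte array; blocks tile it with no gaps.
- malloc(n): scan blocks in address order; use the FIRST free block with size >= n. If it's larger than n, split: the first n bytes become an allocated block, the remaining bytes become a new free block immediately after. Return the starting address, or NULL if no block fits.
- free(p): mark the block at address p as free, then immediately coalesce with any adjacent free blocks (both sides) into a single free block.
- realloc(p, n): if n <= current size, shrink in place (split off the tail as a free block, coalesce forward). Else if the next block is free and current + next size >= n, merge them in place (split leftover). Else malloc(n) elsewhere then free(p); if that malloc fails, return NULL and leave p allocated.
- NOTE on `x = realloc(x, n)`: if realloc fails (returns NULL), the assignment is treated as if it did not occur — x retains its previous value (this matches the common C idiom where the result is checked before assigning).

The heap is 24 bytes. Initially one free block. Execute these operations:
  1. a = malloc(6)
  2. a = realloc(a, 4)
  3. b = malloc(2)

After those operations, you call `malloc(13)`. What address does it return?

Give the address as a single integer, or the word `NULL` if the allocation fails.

Op 1: a = malloc(6) -> a = 0; heap: [0-5 ALLOC][6-23 FREE]
Op 2: a = realloc(a, 4) -> a = 0; heap: [0-3 ALLOC][4-23 FREE]
Op 3: b = malloc(2) -> b = 4; heap: [0-3 ALLOC][4-5 ALLOC][6-23 FREE]
malloc(13): first-fit scan over [0-3 ALLOC][4-5 ALLOC][6-23 FREE] -> 6

Answer: 6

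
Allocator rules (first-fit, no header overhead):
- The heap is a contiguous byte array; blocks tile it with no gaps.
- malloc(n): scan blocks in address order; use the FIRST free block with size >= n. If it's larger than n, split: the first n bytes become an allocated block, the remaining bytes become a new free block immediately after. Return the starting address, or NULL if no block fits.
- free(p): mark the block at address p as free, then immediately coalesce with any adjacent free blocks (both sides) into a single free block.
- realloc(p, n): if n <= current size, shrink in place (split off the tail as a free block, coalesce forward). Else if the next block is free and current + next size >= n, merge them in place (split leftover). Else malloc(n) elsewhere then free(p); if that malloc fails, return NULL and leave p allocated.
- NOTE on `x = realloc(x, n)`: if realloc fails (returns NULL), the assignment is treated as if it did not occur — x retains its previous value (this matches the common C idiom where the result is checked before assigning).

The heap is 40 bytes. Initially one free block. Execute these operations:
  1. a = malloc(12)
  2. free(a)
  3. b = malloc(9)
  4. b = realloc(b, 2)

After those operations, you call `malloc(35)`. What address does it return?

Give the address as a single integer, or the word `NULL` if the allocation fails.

Answer: 2

Derivation:
Op 1: a = malloc(12) -> a = 0; heap: [0-11 ALLOC][12-39 FREE]
Op 2: free(a) -> (freed a); heap: [0-39 FREE]
Op 3: b = malloc(9) -> b = 0; heap: [0-8 ALLOC][9-39 FREE]
Op 4: b = realloc(b, 2) -> b = 0; heap: [0-1 ALLOC][2-39 FREE]
malloc(35): first-fit scan over [0-1 ALLOC][2-39 FREE] -> 2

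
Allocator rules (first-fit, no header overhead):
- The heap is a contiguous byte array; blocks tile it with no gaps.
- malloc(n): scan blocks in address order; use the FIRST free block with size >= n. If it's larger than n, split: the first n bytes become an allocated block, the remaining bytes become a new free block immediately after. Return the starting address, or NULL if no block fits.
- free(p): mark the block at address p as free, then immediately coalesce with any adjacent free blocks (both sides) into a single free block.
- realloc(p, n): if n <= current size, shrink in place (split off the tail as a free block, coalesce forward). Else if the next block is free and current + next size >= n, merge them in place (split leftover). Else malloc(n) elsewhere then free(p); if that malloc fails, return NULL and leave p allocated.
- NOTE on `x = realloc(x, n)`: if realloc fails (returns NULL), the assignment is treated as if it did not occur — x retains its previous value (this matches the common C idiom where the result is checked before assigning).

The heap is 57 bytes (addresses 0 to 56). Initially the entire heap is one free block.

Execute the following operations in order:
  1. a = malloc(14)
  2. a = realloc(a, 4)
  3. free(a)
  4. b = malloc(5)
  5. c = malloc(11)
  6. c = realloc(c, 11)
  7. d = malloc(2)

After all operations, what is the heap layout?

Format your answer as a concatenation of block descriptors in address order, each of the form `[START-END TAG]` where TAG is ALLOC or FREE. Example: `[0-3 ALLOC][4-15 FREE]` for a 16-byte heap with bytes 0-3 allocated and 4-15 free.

Answer: [0-4 ALLOC][5-15 ALLOC][16-17 ALLOC][18-56 FREE]

Derivation:
Op 1: a = malloc(14) -> a = 0; heap: [0-13 ALLOC][14-56 FREE]
Op 2: a = realloc(a, 4) -> a = 0; heap: [0-3 ALLOC][4-56 FREE]
Op 3: free(a) -> (freed a); heap: [0-56 FREE]
Op 4: b = malloc(5) -> b = 0; heap: [0-4 ALLOC][5-56 FREE]
Op 5: c = malloc(11) -> c = 5; heap: [0-4 ALLOC][5-15 ALLOC][16-56 FREE]
Op 6: c = realloc(c, 11) -> c = 5; heap: [0-4 ALLOC][5-15 ALLOC][16-56 FREE]
Op 7: d = malloc(2) -> d = 16; heap: [0-4 ALLOC][5-15 ALLOC][16-17 ALLOC][18-56 FREE]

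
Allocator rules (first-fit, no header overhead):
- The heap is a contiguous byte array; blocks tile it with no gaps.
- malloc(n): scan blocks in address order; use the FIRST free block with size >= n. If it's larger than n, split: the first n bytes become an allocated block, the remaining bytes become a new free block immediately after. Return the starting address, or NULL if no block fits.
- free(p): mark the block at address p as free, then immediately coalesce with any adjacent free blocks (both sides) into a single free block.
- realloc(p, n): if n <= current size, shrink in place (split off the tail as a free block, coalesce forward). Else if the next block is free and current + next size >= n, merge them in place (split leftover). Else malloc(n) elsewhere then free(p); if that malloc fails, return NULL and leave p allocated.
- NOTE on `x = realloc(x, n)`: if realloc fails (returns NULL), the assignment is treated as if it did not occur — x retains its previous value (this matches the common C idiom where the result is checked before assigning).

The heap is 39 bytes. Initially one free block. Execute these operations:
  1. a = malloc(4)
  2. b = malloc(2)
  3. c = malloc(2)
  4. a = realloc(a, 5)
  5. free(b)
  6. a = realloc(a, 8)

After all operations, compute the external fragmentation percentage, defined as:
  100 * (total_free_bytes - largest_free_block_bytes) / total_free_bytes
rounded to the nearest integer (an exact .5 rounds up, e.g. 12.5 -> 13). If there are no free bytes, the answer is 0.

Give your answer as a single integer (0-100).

Answer: 21

Derivation:
Op 1: a = malloc(4) -> a = 0; heap: [0-3 ALLOC][4-38 FREE]
Op 2: b = malloc(2) -> b = 4; heap: [0-3 ALLOC][4-5 ALLOC][6-38 FREE]
Op 3: c = malloc(2) -> c = 6; heap: [0-3 ALLOC][4-5 ALLOC][6-7 ALLOC][8-38 FREE]
Op 4: a = realloc(a, 5) -> a = 8; heap: [0-3 FREE][4-5 ALLOC][6-7 ALLOC][8-12 ALLOC][13-38 FREE]
Op 5: free(b) -> (freed b); heap: [0-5 FREE][6-7 ALLOC][8-12 ALLOC][13-38 FREE]
Op 6: a = realloc(a, 8) -> a = 8; heap: [0-5 FREE][6-7 ALLOC][8-15 ALLOC][16-38 FREE]
Free blocks: [6 23] total_free=29 largest=23 -> 100*(29-23)/29 = 600/29 ≈ 20.690 -> rounds to 21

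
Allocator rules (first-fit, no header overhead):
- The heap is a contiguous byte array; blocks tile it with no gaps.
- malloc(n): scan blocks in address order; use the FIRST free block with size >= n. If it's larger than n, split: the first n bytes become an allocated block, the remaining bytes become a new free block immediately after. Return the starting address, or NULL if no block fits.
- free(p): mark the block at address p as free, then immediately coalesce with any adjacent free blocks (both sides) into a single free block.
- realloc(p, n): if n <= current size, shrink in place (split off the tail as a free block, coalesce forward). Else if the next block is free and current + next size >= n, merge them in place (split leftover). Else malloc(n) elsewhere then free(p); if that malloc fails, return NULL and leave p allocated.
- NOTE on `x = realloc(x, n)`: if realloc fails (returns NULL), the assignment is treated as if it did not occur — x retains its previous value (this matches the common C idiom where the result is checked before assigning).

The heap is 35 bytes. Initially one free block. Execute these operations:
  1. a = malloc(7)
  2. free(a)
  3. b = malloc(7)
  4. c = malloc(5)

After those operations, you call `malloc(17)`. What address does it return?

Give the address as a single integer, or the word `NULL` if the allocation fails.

Answer: 12

Derivation:
Op 1: a = malloc(7) -> a = 0; heap: [0-6 ALLOC][7-34 FREE]
Op 2: free(a) -> (freed a); heap: [0-34 FREE]
Op 3: b = malloc(7) -> b = 0; heap: [0-6 ALLOC][7-34 FREE]
Op 4: c = malloc(5) -> c = 7; heap: [0-6 ALLOC][7-11 ALLOC][12-34 FREE]
malloc(17): first-fit scan over [0-6 ALLOC][7-11 ALLOC][12-34 FREE] -> 12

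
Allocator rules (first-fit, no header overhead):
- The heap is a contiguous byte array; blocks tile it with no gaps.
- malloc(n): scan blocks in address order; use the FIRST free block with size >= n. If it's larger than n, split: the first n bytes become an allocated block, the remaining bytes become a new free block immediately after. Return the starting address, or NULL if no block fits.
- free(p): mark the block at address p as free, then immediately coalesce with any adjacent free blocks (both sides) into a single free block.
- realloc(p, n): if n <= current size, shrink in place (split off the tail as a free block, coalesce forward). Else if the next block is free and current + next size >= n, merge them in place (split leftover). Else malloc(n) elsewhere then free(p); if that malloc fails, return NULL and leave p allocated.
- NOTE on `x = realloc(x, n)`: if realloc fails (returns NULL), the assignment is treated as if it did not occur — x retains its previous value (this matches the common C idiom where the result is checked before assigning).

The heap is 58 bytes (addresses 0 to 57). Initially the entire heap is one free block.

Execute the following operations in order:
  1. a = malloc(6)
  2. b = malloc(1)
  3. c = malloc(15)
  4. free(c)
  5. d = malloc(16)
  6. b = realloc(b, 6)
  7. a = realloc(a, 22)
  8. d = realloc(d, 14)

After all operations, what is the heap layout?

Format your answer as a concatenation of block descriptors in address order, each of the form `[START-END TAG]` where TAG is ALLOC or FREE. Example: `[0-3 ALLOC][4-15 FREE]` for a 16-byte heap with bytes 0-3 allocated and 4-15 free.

Answer: [0-6 FREE][7-20 ALLOC][21-22 FREE][23-28 ALLOC][29-50 ALLOC][51-57 FREE]

Derivation:
Op 1: a = malloc(6) -> a = 0; heap: [0-5 ALLOC][6-57 FREE]
Op 2: b = malloc(1) -> b = 6; heap: [0-5 ALLOC][6-6 ALLOC][7-57 FREE]
Op 3: c = malloc(15) -> c = 7; heap: [0-5 ALLOC][6-6 ALLOC][7-21 ALLOC][22-57 FREE]
Op 4: free(c) -> (freed c); heap: [0-5 ALLOC][6-6 ALLOC][7-57 FREE]
Op 5: d = malloc(16) -> d = 7; heap: [0-5 ALLOC][6-6 ALLOC][7-22 ALLOC][23-57 FREE]
Op 6: b = realloc(b, 6) -> b = 23; heap: [0-5 ALLOC][6-6 FREE][7-22 ALLOC][23-28 ALLOC][29-57 FREE]
Op 7: a = realloc(a, 22) -> a = 29; heap: [0-6 FREE][7-22 ALLOC][23-28 ALLOC][29-50 ALLOC][51-57 FREE]
Op 8: d = realloc(d, 14) -> d = 7; heap: [0-6 FREE][7-20 ALLOC][21-22 FREE][23-28 ALLOC][29-50 ALLOC][51-57 FREE]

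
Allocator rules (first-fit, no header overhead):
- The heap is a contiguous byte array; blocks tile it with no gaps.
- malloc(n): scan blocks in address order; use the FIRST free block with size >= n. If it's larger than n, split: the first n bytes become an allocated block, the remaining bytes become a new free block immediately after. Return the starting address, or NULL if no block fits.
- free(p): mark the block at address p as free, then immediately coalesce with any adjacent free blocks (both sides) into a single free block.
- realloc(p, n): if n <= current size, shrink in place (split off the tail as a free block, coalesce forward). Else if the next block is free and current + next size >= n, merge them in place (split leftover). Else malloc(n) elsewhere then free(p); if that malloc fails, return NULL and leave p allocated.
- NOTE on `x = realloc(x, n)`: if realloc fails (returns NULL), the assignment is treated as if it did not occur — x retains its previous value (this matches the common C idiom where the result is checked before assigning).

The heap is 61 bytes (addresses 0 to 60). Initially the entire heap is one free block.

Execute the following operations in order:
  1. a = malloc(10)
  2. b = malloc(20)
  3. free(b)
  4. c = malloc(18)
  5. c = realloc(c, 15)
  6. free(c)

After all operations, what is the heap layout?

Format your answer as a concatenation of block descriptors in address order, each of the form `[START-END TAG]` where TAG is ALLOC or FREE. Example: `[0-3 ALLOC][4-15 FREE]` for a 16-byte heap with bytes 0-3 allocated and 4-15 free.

Op 1: a = malloc(10) -> a = 0; heap: [0-9 ALLOC][10-60 FREE]
Op 2: b = malloc(20) -> b = 10; heap: [0-9 ALLOC][10-29 ALLOC][30-60 FREE]
Op 3: free(b) -> (freed b); heap: [0-9 ALLOC][10-60 FREE]
Op 4: c = malloc(18) -> c = 10; heap: [0-9 ALLOC][10-27 ALLOC][28-60 FREE]
Op 5: c = realloc(c, 15) -> c = 10; heap: [0-9 ALLOC][10-24 ALLOC][25-60 FREE]
Op 6: free(c) -> (freed c); heap: [0-9 ALLOC][10-60 FREE]

Answer: [0-9 ALLOC][10-60 FREE]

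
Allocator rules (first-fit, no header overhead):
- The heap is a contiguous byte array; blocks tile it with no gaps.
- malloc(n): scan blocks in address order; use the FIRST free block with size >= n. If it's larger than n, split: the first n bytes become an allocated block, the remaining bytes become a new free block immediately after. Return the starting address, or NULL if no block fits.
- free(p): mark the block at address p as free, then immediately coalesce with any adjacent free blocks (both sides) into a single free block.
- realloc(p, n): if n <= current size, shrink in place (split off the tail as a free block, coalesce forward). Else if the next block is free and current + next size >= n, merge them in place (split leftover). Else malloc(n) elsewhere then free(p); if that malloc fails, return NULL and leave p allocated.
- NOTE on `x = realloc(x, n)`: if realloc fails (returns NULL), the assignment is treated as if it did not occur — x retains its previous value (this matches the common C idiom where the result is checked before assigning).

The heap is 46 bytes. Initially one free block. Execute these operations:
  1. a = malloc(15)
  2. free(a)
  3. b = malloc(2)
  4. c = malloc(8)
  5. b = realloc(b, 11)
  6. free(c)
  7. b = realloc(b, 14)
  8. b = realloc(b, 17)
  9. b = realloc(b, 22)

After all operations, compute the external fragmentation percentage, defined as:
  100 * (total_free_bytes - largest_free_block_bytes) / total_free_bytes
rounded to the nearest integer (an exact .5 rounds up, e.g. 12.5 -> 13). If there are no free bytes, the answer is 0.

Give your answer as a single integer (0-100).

Answer: 42

Derivation:
Op 1: a = malloc(15) -> a = 0; heap: [0-14 ALLOC][15-45 FREE]
Op 2: free(a) -> (freed a); heap: [0-45 FREE]
Op 3: b = malloc(2) -> b = 0; heap: [0-1 ALLOC][2-45 FREE]
Op 4: c = malloc(8) -> c = 2; heap: [0-1 ALLOC][2-9 ALLOC][10-45 FREE]
Op 5: b = realloc(b, 11) -> b = 10; heap: [0-1 FREE][2-9 ALLOC][10-20 ALLOC][21-45 FREE]
Op 6: free(c) -> (freed c); heap: [0-9 FREE][10-20 ALLOC][21-45 FREE]
Op 7: b = realloc(b, 14) -> b = 10; heap: [0-9 FREE][10-23 ALLOC][24-45 FREE]
Op 8: b = realloc(b, 17) -> b = 10; heap: [0-9 FREE][10-26 ALLOC][27-45 FREE]
Op 9: b = realloc(b, 22) -> b = 10; heap: [0-9 FREE][10-31 ALLOC][32-45 FREE]
Free blocks: [10 14] total_free=24 largest=14 -> 100*(24-14)/24 = 1000/24 ≈ 41.667 -> rounds to 42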